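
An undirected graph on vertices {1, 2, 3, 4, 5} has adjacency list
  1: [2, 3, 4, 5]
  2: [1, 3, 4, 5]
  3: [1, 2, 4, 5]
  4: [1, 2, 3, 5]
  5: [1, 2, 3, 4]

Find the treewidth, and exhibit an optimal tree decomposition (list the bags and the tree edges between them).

Treewidth 4.
One such decomposition:
Bags: B1 = {1, 2, 3, 4, 5}
Tree: (single bag)

With just one bag of size 5, the width is 5 − 1 = 4, so tw(G) ≤ 4. For the lower bound, the 5 vertices {1, 2, 3, 4, 5} are pairwise adjacent, and any tree decomposition puts a clique entirely inside one bag — forcing width ≥ 4. Combining the bounds, tw(G) = 4.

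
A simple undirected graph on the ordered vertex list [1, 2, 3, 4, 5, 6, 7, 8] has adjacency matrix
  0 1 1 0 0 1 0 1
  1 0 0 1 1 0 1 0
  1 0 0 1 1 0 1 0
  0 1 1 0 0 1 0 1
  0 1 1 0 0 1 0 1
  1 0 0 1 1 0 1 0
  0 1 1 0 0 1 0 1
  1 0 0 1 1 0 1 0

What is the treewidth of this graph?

4

A width-4 tree decomposition is:
Bags: B1 = {1, 3, 4, 5, 7}  B2 = {1, 4, 5, 6, 7}  B3 = {1, 4, 5, 7, 8}  B4 = {1, 2, 4, 5, 7}
Tree: B1–B2, B2–B3, B3–B4
Every bag has size at most 5, so the width is 5 − 1 = 4 and tw(G) ≤ 4. For the lower bound: the 5 vertex sets {3,5}, {6,7}, {4,8}, {1}, {2} are disjoint, each induces a connected subgraph, and every pair is joined by at least one edge of G. Contracting each set to a single vertex therefore yields K_{5} as a minor, and since treewidth is minor-monotone, tw(G) ≥ tw(K_{5}) = 4. Therefore the treewidth is 4.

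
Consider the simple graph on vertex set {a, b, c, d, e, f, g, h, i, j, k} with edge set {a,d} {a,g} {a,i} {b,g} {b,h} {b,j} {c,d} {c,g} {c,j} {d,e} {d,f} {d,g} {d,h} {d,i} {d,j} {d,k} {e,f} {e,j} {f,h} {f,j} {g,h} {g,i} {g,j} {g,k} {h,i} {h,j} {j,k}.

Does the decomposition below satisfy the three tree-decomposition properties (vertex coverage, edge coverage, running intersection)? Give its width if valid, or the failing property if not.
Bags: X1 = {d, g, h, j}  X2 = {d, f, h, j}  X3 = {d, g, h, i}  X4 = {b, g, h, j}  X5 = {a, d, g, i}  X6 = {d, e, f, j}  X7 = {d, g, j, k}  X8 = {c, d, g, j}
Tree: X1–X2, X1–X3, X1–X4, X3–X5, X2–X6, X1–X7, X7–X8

Every vertex of G appears in some bag (union = {a, b, c, d, e, f, g, h, i, j, k}); every edge is covered by a bag; and for each vertex v the set of bags containing v is connected in the bag tree. The decomposition is therefore valid. The largest bag has 4 vertices, so the width is 3.

Yes; width 3.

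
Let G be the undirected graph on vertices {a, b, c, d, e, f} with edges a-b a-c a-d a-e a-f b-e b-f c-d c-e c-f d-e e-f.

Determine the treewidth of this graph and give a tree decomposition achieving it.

Treewidth 3.
One such decomposition:
Bags: B1 = {a, b, e, f}  B2 = {a, c, e, f}  B3 = {a, c, d, e}
Tree: B1–B2, B2–B3

Each bag holds 4 vertices, so the decomposition has width 3, which upper-bounds the treewidth. On the other hand G contains the 4-clique {a, c, d, e}. A clique must lie in a single bag of any decomposition, so no decomposition can have width below 3. Combining the bounds, tw(G) = 3.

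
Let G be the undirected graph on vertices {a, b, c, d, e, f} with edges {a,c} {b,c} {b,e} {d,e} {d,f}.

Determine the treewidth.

1

A width-1 tree decomposition is:
Bags: B1 = {a, c}  B2 = {b, c}  B3 = {b, e}  B4 = {d, e}  B5 = {d, f}
Tree: B1–B2, B2–B3, B3–B4, B4–B5
Each bag holds 2 vertices, so the decomposition has width 1, which upper-bounds the treewidth. G has an edge, so its treewidth is at least 1. The upper and lower bounds meet at 1, so that is the treewidth.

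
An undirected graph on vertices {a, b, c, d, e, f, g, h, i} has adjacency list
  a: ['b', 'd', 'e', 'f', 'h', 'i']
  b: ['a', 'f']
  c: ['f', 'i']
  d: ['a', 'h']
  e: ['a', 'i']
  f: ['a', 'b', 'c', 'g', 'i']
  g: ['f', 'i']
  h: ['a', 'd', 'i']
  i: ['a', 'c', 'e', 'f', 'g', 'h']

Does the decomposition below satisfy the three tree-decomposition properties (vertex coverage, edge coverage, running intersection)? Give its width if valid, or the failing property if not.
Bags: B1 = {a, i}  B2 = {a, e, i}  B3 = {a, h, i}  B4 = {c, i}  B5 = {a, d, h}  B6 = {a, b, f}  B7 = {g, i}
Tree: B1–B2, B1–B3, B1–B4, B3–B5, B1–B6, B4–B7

A tree decomposition must satisfy three properties: every vertex lies in some bag; for every edge, both endpoints lie together in some bag; and for every vertex, the bags containing it form a connected subtree. Here edge (f,i) lies in no bag, so the decomposition is invalid.

No — edge (f,i) lies in no bag.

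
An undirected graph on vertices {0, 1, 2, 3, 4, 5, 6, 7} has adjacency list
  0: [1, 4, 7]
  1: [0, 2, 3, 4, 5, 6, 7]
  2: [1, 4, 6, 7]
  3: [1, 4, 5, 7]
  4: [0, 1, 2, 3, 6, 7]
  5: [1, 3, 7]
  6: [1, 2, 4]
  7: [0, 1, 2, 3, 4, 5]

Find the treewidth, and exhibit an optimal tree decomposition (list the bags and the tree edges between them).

Each bag holds 4 vertices, so the decomposition has width 3, which upper-bounds the treewidth. Conversely, {1, 2, 4, 6} is a clique of size 4, and the vertices of any clique must share a bag in every tree decomposition; so some bag has ≥ 4 vertices and tw(G) ≥ 3. Therefore the treewidth is 3.

Treewidth 3.
One such decomposition:
Bags: B1 = {1, 2, 4, 7}  B2 = {1, 2, 4, 6}  B3 = {1, 3, 4, 7}  B4 = {0, 1, 4, 7}  B5 = {1, 3, 5, 7}
Tree: B1–B2, B1–B3, B3–B4, B3–B5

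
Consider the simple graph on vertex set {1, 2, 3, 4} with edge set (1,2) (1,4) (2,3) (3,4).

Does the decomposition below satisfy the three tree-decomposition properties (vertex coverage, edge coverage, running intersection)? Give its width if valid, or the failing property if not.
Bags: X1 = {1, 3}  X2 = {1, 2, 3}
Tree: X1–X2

A tree decomposition must satisfy three properties: every vertex lies in some bag; for every edge, both endpoints lie together in some bag; and for every vertex, the bags containing it form a connected subtree. Here vertex 4 appears in no bag, so the decomposition is invalid.

No — vertex 4 appears in no bag.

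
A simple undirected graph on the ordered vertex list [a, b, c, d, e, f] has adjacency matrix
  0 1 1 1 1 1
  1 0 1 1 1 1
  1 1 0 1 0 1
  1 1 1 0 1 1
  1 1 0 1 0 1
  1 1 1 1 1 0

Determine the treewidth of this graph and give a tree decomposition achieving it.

Every bag has size at most 5, so the width is 5 − 1 = 4 and tw(G) ≤ 4. For the lower bound, the 5 vertices {a, b, d, e, f} are pairwise adjacent, and any tree decomposition puts a clique entirely inside one bag — forcing width ≥ 4. Therefore the treewidth is 4.

Treewidth 4.
Bags: B1 = {a, b, c, d, f}  B2 = {a, b, d, e, f}
Tree: B1–B2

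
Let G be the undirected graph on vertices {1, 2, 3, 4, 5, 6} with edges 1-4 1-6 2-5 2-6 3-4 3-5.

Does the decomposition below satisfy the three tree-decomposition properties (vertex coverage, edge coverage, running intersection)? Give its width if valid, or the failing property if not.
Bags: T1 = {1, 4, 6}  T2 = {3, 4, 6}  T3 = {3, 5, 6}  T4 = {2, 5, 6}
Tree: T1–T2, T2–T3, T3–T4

Every vertex of G appears in some bag (union = {1, 2, 3, 4, 5, 6}); every edge is covered by a bag; and for each vertex v the set of bags containing v is connected in the bag tree. The decomposition is therefore valid. The largest bag has 3 vertices, so the width is 2.

Yes; width 2.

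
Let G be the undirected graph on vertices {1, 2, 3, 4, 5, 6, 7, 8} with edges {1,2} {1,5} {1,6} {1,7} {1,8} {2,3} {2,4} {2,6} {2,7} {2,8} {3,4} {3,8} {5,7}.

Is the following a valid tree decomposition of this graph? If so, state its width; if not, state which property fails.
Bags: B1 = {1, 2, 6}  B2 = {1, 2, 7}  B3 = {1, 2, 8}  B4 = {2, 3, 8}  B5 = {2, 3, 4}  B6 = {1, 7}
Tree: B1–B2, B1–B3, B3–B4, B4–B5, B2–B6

No — vertex 5 appears in no bag.

A tree decomposition must satisfy three properties: every vertex lies in some bag; for every edge, both endpoints lie together in some bag; and for every vertex, the bags containing it form a connected subtree. Here vertex 5 appears in no bag, so the decomposition is invalid.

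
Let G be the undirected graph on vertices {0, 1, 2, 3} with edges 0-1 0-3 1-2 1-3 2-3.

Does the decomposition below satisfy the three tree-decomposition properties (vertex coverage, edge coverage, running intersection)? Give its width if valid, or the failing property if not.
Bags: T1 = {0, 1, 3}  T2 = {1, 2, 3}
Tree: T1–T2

Vertex coverage: the bags together contain {0, 1, 2, 3}, the full vertex set. Edge coverage: each edge of G has both endpoints in at least one bag. Running intersection: for every vertex, the bags containing it form a connected subtree. All three properties hold, so this is a valid tree decomposition of width max|bag| − 1 = 2, and hence tw(G) ≤ 2.

Yes; width 2.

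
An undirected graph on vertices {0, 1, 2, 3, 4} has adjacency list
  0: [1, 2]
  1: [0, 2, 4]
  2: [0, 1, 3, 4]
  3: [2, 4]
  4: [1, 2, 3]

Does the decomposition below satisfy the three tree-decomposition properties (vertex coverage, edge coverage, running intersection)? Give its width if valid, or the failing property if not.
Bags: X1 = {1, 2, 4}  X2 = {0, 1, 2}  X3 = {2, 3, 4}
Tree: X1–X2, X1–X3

Checking the three conditions: (i) the bags cover all of {0, 1, 2, 3, 4}; (ii) for each edge, some bag contains both endpoints; (iii) the bags containing any fixed vertex form a subtree. All hold, so the decomposition is valid with width 3 − 1 = 2.

Yes; width 2.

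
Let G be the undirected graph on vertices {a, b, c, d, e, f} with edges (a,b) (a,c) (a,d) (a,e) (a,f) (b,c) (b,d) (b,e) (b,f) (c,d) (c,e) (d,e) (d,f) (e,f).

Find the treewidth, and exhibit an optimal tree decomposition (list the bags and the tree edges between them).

Each bag holds 5 vertices, so the decomposition has width 4, which upper-bounds the treewidth. Conversely, {a, b, c, d, e} is a clique of size 5, and the vertices of any clique must share a bag in every tree decomposition; so some bag has ≥ 5 vertices and tw(G) ≥ 4. Therefore the treewidth is 4.

Treewidth 4.
Bags: B1 = {a, b, d, e, f}  B2 = {a, b, c, d, e}
Tree: B1–B2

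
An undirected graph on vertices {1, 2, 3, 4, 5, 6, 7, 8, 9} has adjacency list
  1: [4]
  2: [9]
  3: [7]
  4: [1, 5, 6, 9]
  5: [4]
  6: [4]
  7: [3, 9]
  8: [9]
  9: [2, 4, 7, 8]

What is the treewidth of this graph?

A width-1 tree decomposition is:
Bags: B1 = {4, 9}  B2 = {4, 5}  B3 = {7, 9}  B4 = {1, 4}  B5 = {3, 7}  B6 = {2, 9}  B7 = {4, 6}  B8 = {8, 9}
Tree: B1–B2, B1–B3, B2–B4, B3–B5, B1–B6, B4–B7, B1–B8
Every bag has size at most 2, so the width is 2 − 1 = 1 and tw(G) ≤ 1. G has an edge, so its treewidth is at least 1. Combining the bounds, tw(G) = 1.

1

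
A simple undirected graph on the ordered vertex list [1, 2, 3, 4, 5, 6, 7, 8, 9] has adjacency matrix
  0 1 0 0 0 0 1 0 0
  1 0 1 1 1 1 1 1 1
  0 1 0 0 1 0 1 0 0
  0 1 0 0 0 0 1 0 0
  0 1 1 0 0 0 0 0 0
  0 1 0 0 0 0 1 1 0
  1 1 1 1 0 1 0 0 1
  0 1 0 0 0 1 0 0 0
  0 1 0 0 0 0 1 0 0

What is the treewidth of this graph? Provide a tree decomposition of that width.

Treewidth 2.
One such decomposition:
Bags: B1 = {2, 3, 7}  B2 = {2, 7, 9}  B3 = {2, 3, 5}  B4 = {2, 4, 7}  B5 = {2, 6, 7}  B6 = {1, 2, 7}  B7 = {2, 6, 8}
Tree: B1–B2, B1–B3, B1–B4, B1–B5, B5–B6, B5–B7

The largest bag has 3 vertices, giving width 2; this decomposition certifies tw(G) ≤ 2. On the other hand G contains the 3-clique {2, 6, 8}. A clique must lie in a single bag of any decomposition, so no decomposition can have width below 2. The upper and lower bounds meet at 2, so that is the treewidth.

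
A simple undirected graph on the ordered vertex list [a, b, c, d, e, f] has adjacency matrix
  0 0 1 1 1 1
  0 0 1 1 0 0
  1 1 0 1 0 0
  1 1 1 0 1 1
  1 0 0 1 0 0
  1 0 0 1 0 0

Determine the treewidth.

A width-2 tree decomposition is:
Bags: B1 = {a, c, d}  B2 = {a, d, f}  B3 = {a, d, e}  B4 = {b, c, d}
Tree: B1–B2, B1–B3, B1–B4
Every bag has size at most 3, so the width is 3 − 1 = 2 and tw(G) ≤ 2. For the lower bound, the 3 vertices {a, d, e} are pairwise adjacent, and any tree decomposition puts a clique entirely inside one bag — forcing width ≥ 2. Hence tw(G) = 2 exactly.

2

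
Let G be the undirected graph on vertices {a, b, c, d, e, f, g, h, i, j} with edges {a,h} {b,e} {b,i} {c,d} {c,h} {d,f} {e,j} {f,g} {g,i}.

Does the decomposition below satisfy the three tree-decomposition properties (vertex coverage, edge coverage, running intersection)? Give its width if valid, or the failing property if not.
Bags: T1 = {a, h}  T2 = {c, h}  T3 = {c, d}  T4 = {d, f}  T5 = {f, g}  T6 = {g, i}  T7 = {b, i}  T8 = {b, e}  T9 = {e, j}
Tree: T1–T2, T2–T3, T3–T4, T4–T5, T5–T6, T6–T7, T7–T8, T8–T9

Every vertex of G appears in some bag (union = {a, b, c, d, e, f, g, h, i, j}); every edge is covered by a bag; and for each vertex v the set of bags containing v is connected in the bag tree. The decomposition is therefore valid. The largest bag has 2 vertices, so the width is 1.

Yes; width 1.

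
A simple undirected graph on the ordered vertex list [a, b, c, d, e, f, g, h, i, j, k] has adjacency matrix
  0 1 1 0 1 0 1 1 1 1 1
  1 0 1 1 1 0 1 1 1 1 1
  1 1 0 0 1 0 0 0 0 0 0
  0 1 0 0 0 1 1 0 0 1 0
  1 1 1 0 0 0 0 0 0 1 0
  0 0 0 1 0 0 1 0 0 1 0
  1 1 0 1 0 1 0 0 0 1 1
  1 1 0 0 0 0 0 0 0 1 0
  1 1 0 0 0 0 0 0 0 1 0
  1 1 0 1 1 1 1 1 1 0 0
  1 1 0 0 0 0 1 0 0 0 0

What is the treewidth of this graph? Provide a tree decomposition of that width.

Every bag has size at most 4, so the width is 4 − 1 = 3 and tw(G) ≤ 3. On the other hand G contains the 4-clique {d, f, g, j}. A clique must lie in a single bag of any decomposition, so no decomposition can have width below 3. Hence tw(G) = 3 exactly.

Treewidth 3.
One such decomposition:
Bags: B1 = {a, b, g, j}  B2 = {a, b, h, j}  B3 = {a, b, e, j}  B4 = {a, b, g, k}  B5 = {b, d, g, j}  B6 = {a, b, c, e}  B7 = {d, f, g, j}  B8 = {a, b, i, j}
Tree: B1–B2, B2–B3, B1–B4, B1–B5, B3–B6, B5–B7, B1–B8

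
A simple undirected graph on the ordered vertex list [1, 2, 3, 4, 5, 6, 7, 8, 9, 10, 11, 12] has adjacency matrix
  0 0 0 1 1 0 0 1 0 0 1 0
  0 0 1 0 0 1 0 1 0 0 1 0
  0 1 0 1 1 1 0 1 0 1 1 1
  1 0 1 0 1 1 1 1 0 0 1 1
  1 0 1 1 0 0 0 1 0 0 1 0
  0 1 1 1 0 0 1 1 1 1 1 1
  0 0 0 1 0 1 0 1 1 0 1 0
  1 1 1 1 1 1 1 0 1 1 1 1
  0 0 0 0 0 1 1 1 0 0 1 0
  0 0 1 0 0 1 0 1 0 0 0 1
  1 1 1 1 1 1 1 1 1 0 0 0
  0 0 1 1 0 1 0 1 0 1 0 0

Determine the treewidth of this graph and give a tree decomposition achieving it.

Every bag has size at most 5, so the width is 5 − 1 = 4 and tw(G) ≤ 4. For the lower bound, the 5 vertices {1, 4, 5, 8, 11} are pairwise adjacent, and any tree decomposition puts a clique entirely inside one bag — forcing width ≥ 4. The upper and lower bounds meet at 4, so that is the treewidth.

Treewidth 4.
One such decomposition:
Bags: B1 = {2, 3, 6, 8, 11}  B2 = {3, 4, 6, 8, 11}  B3 = {3, 4, 6, 8, 12}  B4 = {3, 4, 5, 8, 11}  B5 = {3, 6, 8, 10, 12}  B6 = {4, 6, 7, 8, 11}  B7 = {6, 7, 8, 9, 11}  B8 = {1, 4, 5, 8, 11}
Tree: B1–B2, B2–B3, B2–B4, B3–B5, B2–B6, B6–B7, B4–B8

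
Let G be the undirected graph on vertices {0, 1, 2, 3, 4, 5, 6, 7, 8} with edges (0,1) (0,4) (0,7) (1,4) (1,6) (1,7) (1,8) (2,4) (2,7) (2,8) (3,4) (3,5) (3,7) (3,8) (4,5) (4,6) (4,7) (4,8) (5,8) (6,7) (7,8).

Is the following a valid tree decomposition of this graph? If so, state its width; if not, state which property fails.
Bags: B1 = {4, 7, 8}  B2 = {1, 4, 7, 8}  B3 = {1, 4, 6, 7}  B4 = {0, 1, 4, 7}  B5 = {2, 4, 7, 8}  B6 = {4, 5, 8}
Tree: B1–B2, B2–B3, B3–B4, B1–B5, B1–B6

A tree decomposition must satisfy three properties: every vertex lies in some bag; for every edge, both endpoints lie together in some bag; and for every vertex, the bags containing it form a connected subtree. Here vertex 3 appears in no bag, so the decomposition is invalid.

No — vertex 3 appears in no bag.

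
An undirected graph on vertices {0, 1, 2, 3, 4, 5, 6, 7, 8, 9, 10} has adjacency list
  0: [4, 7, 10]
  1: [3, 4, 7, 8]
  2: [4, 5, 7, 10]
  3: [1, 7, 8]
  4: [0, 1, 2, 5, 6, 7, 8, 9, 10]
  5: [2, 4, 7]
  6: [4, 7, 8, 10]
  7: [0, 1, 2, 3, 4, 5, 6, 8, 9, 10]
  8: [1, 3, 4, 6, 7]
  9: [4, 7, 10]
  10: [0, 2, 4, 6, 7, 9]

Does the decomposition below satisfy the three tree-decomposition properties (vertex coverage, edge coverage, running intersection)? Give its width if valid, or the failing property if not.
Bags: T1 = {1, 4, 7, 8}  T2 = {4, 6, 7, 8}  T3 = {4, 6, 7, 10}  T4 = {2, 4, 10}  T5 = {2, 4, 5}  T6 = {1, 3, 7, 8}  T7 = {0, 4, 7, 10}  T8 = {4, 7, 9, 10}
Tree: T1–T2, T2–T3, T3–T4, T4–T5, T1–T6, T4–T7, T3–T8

No — edge (7,2) lies in no bag.

A tree decomposition must satisfy three properties: every vertex lies in some bag; for every edge, both endpoints lie together in some bag; and for every vertex, the bags containing it form a connected subtree. Here edge (7,2) lies in no bag, so the decomposition is invalid.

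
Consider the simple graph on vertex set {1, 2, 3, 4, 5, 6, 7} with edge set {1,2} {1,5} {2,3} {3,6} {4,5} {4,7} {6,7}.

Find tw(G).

2

A width-2 tree decomposition is:
Bags: B1 = {4, 6, 7}  B2 = {3, 4, 6}  B3 = {2, 3, 4}  B4 = {1, 2, 4}  B5 = {1, 4, 5}
Tree: B1–B2, B2–B3, B3–B4, B4–B5
The largest bag has 3 vertices, giving width 2; this decomposition certifies tw(G) ≤ 2. Since 4–7–6–3–2–1–5–4 is a cycle in G, G is not acyclic. Forests are exactly the graphs of treewidth ≤ 1, so tw(G) ≥ 2. The upper and lower bounds meet at 2, so that is the treewidth.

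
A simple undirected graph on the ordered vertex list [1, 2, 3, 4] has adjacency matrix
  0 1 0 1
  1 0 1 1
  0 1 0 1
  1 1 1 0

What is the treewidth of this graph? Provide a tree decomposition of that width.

The largest bag has 3 vertices, giving width 2; this decomposition certifies tw(G) ≤ 2. For the lower bound, the 3 vertices {1, 2, 4} are pairwise adjacent, and any tree decomposition puts a clique entirely inside one bag — forcing width ≥ 2. Combining the bounds, tw(G) = 2.

Treewidth 2.
Bags: B1 = {2, 3, 4}  B2 = {1, 2, 4}
Tree: B1–B2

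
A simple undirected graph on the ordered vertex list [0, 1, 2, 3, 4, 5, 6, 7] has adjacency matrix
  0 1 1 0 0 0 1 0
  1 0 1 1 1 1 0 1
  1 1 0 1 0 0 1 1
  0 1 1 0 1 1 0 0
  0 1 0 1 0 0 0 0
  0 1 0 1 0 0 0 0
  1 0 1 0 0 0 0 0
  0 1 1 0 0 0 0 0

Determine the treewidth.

2

A width-2 tree decomposition is:
Bags: B1 = {1, 2, 3}  B2 = {0, 1, 2}  B3 = {1, 3, 5}  B4 = {1, 2, 7}  B5 = {1, 3, 4}  B6 = {0, 2, 6}
Tree: B1–B2, B1–B3, B2–B4, B1–B5, B2–B6
Every bag has size at most 3, so the width is 3 − 1 = 2 and tw(G) ≤ 2. Conversely, {0, 1, 2} is a clique of size 3, and the vertices of any clique must share a bag in every tree decomposition; so some bag has ≥ 3 vertices and tw(G) ≥ 2. The upper and lower bounds meet at 2, so that is the treewidth.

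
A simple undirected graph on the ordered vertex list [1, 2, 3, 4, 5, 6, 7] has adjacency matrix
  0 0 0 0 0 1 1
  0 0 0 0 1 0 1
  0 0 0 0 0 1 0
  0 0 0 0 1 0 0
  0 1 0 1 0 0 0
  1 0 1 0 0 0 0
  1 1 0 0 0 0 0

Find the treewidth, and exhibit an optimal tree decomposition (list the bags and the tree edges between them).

The largest bag has 2 vertices, giving width 1; this decomposition certifies tw(G) ≤ 1. Since G has at least one edge (e.g. 4–5), it is not an edgeless graph, so tw(G) ≥ 1. Therefore the treewidth is 1.

Treewidth 1.
Bags: B1 = {4, 5}  B2 = {2, 5}  B3 = {2, 7}  B4 = {1, 7}  B5 = {1, 6}  B6 = {3, 6}
Tree: B1–B2, B2–B3, B3–B4, B4–B5, B5–B6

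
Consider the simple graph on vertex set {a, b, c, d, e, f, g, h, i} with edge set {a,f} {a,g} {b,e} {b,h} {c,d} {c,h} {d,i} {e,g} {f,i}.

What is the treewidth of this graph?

2

A width-2 tree decomposition is:
Bags: B1 = {c, d, i}  B2 = {c, f, i}  B3 = {a, c, f}  B4 = {a, c, g}  B5 = {c, e, g}  B6 = {b, c, e}  B7 = {b, c, h}
Tree: B1–B2, B2–B3, B3–B4, B4–B5, B5–B6, B6–B7
Every bag has size at most 3, so the width is 3 − 1 = 2 and tw(G) ≤ 2. Since c–d–i–f–a–g–e–b–h–c is a cycle in G, G is not acyclic. Forests are exactly the graphs of treewidth ≤ 1, so tw(G) ≥ 2. The upper and lower bounds meet at 2, so that is the treewidth.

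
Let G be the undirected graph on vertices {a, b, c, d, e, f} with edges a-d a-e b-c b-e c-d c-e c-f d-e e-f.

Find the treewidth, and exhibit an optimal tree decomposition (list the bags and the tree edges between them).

Each bag holds 3 vertices, so the decomposition has width 2, which upper-bounds the treewidth. For the lower bound, the 3 vertices {c, d, e} are pairwise adjacent, and any tree decomposition puts a clique entirely inside one bag — forcing width ≥ 2. Hence tw(G) = 2 exactly.

Treewidth 2.
One such decomposition:
Bags: B1 = {a, d, e}  B2 = {c, d, e}  B3 = {c, e, f}  B4 = {b, c, e}
Tree: B1–B2, B2–B3, B2–B4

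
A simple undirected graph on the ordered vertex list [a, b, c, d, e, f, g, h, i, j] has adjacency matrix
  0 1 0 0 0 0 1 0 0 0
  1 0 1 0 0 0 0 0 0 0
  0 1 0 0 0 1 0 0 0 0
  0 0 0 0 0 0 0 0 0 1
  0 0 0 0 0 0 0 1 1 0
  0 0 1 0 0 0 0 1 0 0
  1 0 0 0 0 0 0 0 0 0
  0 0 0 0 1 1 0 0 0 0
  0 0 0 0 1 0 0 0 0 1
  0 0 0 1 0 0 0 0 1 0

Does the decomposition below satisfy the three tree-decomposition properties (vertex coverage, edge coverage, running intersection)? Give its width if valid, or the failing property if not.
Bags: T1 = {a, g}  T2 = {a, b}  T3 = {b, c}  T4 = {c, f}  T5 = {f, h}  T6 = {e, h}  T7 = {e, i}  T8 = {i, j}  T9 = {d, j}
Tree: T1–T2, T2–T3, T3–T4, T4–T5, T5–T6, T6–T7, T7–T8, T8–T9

Vertex coverage: the bags together contain {a, b, c, d, e, f, g, h, i, j}, the full vertex set. Edge coverage: each edge of G has both endpoints in at least one bag. Running intersection: for every vertex, the bags containing it form a connected subtree. All three properties hold, so this is a valid tree decomposition of width max|bag| − 1 = 1, and hence tw(G) ≤ 1.

Yes; width 1.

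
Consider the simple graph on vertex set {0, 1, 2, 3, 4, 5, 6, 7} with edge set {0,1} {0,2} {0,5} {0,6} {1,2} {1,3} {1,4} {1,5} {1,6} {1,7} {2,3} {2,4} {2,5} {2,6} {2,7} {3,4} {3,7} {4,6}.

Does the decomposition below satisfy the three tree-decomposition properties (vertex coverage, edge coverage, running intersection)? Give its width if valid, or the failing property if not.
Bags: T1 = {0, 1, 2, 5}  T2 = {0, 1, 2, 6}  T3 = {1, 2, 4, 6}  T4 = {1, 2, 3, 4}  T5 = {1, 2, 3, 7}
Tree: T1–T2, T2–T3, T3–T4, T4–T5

Yes; width 3.

Checking the three conditions: (i) the bags cover all of {0, 1, 2, 3, 4, 5, 6, 7}; (ii) for each edge, some bag contains both endpoints; (iii) the bags containing any fixed vertex form a subtree. All hold, so the decomposition is valid with width 4 − 1 = 3.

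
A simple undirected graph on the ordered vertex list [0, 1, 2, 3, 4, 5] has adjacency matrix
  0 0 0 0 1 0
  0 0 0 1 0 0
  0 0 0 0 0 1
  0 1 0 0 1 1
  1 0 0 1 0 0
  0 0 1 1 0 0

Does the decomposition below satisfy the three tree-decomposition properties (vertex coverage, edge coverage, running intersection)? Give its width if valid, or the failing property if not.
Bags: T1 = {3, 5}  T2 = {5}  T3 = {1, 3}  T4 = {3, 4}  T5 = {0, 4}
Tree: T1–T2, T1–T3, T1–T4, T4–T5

No — vertex 2 appears in no bag.

A tree decomposition must satisfy three properties: every vertex lies in some bag; for every edge, both endpoints lie together in some bag; and for every vertex, the bags containing it form a connected subtree. Here vertex 2 appears in no bag, so the decomposition is invalid.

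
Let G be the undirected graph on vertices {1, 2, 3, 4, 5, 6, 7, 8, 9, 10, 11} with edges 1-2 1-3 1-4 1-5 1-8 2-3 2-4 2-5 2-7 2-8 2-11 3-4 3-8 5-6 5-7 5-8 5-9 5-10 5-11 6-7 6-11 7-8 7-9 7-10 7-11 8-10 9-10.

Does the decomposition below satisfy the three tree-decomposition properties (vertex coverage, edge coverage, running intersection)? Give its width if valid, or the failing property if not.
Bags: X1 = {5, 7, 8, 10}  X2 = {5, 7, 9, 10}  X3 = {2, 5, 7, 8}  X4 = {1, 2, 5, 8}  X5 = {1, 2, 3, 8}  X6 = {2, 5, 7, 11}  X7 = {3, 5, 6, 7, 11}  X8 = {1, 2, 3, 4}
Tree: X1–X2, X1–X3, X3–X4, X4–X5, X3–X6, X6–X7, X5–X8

No — bags containing vertex 3 are not connected in the tree.

A tree decomposition must satisfy three properties: every vertex lies in some bag; for every edge, both endpoints lie together in some bag; and for every vertex, the bags containing it form a connected subtree. Here bags containing vertex 3 are not connected in the tree, so the decomposition is invalid.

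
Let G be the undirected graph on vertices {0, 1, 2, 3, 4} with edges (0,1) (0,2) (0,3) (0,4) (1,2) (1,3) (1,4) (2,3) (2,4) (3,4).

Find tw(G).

A width-4 tree decomposition is:
Bags: B1 = {0, 1, 2, 3, 4}
Tree: (single bag)
A single bag containing all 5 vertices is trivially a valid decomposition of width 4. For the lower bound, the 5 vertices {0, 1, 2, 3, 4} are pairwise adjacent, and any tree decomposition puts a clique entirely inside one bag — forcing width ≥ 4. Therefore the treewidth is 4.

4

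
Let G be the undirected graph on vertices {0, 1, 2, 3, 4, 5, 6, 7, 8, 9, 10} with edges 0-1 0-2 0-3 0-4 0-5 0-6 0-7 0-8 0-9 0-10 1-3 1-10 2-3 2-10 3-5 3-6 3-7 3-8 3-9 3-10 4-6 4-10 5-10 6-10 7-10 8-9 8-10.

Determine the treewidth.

3

A width-3 tree decomposition is:
Bags: B1 = {0, 3, 6, 10}  B2 = {0, 3, 8, 10}  B3 = {0, 3, 5, 10}  B4 = {0, 4, 6, 10}  B5 = {0, 1, 3, 10}  B6 = {0, 2, 3, 10}  B7 = {0, 3, 7, 10}  B8 = {0, 3, 8, 9}
Tree: B1–B2, B2–B3, B1–B4, B3–B5, B5–B6, B6–B7, B2–B8
The largest bag has 4 vertices, giving width 3; this decomposition certifies tw(G) ≤ 3. For the lower bound, the 4 vertices {0, 3, 8, 9} are pairwise adjacent, and any tree decomposition puts a clique entirely inside one bag — forcing width ≥ 3. Hence tw(G) = 3 exactly.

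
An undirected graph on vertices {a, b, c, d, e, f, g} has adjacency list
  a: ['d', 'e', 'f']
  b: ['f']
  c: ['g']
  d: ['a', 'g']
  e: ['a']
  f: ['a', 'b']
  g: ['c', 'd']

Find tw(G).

1

A width-1 tree decomposition is:
Bags: B1 = {d, g}  B2 = {a, d}  B3 = {a, e}  B4 = {c, g}  B5 = {a, f}  B6 = {b, f}
Tree: B1–B2, B2–B3, B1–B4, B3–B5, B5–B6
Every bag has size at most 2, so the width is 2 − 1 = 1 and tw(G) ≤ 1. Since G has at least one edge (e.g. d–g), it is not an edgeless graph, so tw(G) ≥ 1. Combining the bounds, tw(G) = 1.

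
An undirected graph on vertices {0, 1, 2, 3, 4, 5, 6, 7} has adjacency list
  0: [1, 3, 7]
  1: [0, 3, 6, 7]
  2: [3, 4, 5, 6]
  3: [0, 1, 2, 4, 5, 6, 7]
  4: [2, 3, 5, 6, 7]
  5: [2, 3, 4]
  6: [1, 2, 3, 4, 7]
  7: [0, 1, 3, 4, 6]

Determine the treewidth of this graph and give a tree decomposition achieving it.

Each bag holds 4 vertices, so the decomposition has width 3, which upper-bounds the treewidth. Conversely, {0, 1, 3, 7} is a clique of size 4, and the vertices of any clique must share a bag in every tree decomposition; so some bag has ≥ 4 vertices and tw(G) ≥ 3. Combining the bounds, tw(G) = 3.

Treewidth 3.
Bags: B1 = {1, 3, 6, 7}  B2 = {3, 4, 6, 7}  B3 = {2, 3, 4, 6}  B4 = {0, 1, 3, 7}  B5 = {2, 3, 4, 5}
Tree: B1–B2, B2–B3, B1–B4, B3–B5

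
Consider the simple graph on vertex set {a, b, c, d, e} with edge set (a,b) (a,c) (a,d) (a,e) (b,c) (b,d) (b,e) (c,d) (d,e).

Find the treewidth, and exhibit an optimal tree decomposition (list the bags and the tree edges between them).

Every bag has size at most 4, so the width is 4 − 1 = 3 and tw(G) ≤ 3. On the other hand G contains the 4-clique {a, b, d, e}. A clique must lie in a single bag of any decomposition, so no decomposition can have width below 3. Hence tw(G) = 3 exactly.

Treewidth 3.
One optimal decomposition is:
Bags: B1 = {a, b, c, d}  B2 = {a, b, d, e}
Tree: B1–B2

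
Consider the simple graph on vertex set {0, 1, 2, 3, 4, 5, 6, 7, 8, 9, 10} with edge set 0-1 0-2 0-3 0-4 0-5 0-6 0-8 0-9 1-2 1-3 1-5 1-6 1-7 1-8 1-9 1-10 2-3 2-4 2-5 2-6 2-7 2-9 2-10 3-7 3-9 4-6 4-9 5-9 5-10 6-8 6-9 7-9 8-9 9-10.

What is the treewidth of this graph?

4

A width-4 tree decomposition is:
Bags: B1 = {0, 1, 2, 6, 9}  B2 = {0, 2, 4, 6, 9}  B3 = {0, 1, 6, 8, 9}  B4 = {0, 1, 2, 5, 9}  B5 = {0, 1, 2, 3, 9}  B6 = {1, 2, 5, 9, 10}  B7 = {1, 2, 3, 7, 9}
Tree: B1–B2, B1–B3, B1–B4, B1–B5, B4–B6, B5–B7
Every bag has size at most 5, so the width is 5 − 1 = 4 and tw(G) ≤ 4. On the other hand G contains the 5-clique {0, 1, 6, 8, 9}. A clique must lie in a single bag of any decomposition, so no decomposition can have width below 4. Combining the bounds, tw(G) = 4.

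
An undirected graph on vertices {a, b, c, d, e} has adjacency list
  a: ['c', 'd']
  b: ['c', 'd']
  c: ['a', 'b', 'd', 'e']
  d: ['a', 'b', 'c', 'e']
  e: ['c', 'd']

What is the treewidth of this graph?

2

A width-2 tree decomposition is:
Bags: B1 = {a, c, d}  B2 = {c, d, e}  B3 = {b, c, d}
Tree: B1–B2, B2–B3
Every bag has size at most 3, so the width is 3 − 1 = 2 and tw(G) ≤ 2. For the lower bound, the 3 vertices {c, d, e} are pairwise adjacent, and any tree decomposition puts a clique entirely inside one bag — forcing width ≥ 2. Hence tw(G) = 2 exactly.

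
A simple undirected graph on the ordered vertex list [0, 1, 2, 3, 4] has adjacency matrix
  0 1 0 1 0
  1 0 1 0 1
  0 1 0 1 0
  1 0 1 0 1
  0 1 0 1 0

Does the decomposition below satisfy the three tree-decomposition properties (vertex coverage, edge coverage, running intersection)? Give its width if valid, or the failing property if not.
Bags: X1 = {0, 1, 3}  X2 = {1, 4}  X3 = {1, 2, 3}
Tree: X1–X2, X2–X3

No — edge (3,4) lies in no bag.

A tree decomposition must satisfy three properties: every vertex lies in some bag; for every edge, both endpoints lie together in some bag; and for every vertex, the bags containing it form a connected subtree. Here edge (3,4) lies in no bag, so the decomposition is invalid.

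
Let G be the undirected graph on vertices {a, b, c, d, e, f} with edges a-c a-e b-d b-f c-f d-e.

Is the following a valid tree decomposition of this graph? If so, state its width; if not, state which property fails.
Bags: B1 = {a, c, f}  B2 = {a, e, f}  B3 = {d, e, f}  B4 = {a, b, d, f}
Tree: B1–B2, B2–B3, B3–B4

No — bags containing vertex a are not connected in the tree.

A tree decomposition must satisfy three properties: every vertex lies in some bag; for every edge, both endpoints lie together in some bag; and for every vertex, the bags containing it form a connected subtree. Here bags containing vertex a are not connected in the tree, so the decomposition is invalid.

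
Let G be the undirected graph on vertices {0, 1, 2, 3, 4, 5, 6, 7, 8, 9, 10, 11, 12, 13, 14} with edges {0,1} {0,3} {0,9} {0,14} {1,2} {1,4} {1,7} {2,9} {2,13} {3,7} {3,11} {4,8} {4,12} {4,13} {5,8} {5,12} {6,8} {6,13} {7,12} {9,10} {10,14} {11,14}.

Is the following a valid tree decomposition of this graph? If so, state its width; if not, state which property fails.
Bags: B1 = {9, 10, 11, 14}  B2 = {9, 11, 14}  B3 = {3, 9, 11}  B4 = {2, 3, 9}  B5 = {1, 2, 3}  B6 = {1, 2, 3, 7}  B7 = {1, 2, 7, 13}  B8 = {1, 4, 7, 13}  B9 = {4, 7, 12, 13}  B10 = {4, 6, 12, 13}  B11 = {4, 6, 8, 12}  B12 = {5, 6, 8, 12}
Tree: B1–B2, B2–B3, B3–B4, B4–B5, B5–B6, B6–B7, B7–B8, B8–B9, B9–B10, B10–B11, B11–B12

No — vertex 0 appears in no bag.

A tree decomposition must satisfy three properties: every vertex lies in some bag; for every edge, both endpoints lie together in some bag; and for every vertex, the bags containing it form a connected subtree. Here vertex 0 appears in no bag, so the decomposition is invalid.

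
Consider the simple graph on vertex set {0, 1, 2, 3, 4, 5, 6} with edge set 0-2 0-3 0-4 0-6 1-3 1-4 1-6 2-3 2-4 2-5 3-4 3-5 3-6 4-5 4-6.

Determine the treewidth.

3

A width-3 tree decomposition is:
Bags: B1 = {0, 3, 4, 6}  B2 = {1, 3, 4, 6}  B3 = {0, 2, 3, 4}  B4 = {2, 3, 4, 5}
Tree: B1–B2, B1–B3, B3–B4
Every bag has size at most 4, so the width is 4 − 1 = 3 and tw(G) ≤ 3. On the other hand G contains the 4-clique {0, 2, 3, 4}. A clique must lie in a single bag of any decomposition, so no decomposition can have width below 3. The upper and lower bounds meet at 3, so that is the treewidth.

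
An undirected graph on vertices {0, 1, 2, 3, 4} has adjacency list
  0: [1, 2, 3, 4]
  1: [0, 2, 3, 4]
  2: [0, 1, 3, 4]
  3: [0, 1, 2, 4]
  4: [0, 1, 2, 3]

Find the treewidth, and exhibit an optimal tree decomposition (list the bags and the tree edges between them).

Treewidth 4.
One optimal decomposition is:
Bags: B1 = {0, 1, 2, 3, 4}
Tree: (single bag)

A single bag containing all 5 vertices is trivially a valid decomposition of width 4. On the other hand G contains the 5-clique {0, 1, 2, 3, 4}. A clique must lie in a single bag of any decomposition, so no decomposition can have width below 4. Therefore the treewidth is 4.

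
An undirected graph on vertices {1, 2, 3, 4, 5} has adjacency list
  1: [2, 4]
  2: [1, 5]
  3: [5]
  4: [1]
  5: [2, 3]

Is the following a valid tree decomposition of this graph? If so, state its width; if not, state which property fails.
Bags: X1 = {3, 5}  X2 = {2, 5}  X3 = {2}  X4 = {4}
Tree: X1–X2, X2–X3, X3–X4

A tree decomposition must satisfy three properties: every vertex lies in some bag; for every edge, both endpoints lie together in some bag; and for every vertex, the bags containing it form a connected subtree. Here vertex 1 appears in no bag, so the decomposition is invalid.

No — vertex 1 appears in no bag.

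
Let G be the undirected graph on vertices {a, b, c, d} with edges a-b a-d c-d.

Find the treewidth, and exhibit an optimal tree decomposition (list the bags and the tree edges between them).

Treewidth 1.
One optimal decomposition is:
Bags: B1 = {a, d}  B2 = {a, b}  B3 = {c, d}
Tree: B1–B2, B1–B3

The largest bag has 2 vertices, giving width 1; this decomposition certifies tw(G) ≤ 1. G has an edge, so its treewidth is at least 1. Therefore the treewidth is 1.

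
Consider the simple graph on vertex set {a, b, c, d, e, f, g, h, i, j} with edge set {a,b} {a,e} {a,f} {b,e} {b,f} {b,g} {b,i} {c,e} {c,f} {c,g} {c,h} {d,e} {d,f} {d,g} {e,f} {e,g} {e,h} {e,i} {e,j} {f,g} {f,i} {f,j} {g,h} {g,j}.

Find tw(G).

A width-3 tree decomposition is:
Bags: B1 = {b, e, f, g}  B2 = {c, e, f, g}  B3 = {a, b, e, f}  B4 = {b, e, f, i}  B5 = {d, e, f, g}  B6 = {e, f, g, j}  B7 = {c, e, g, h}
Tree: B1–B2, B1–B3, B1–B4, B1–B5, B1–B6, B2–B7
Every bag has size at most 4, so the width is 4 − 1 = 3 and tw(G) ≤ 3. Conversely, {c, e, g, h} is a clique of size 4, and the vertices of any clique must share a bag in every tree decomposition; so some bag has ≥ 4 vertices and tw(G) ≥ 3. The upper and lower bounds meet at 3, so that is the treewidth.

3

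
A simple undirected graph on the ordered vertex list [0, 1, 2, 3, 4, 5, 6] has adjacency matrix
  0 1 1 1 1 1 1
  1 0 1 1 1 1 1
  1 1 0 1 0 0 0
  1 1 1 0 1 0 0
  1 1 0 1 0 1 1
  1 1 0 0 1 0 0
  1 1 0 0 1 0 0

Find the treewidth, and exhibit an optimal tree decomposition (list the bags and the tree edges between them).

Treewidth 3.
One optimal decomposition is:
Bags: B1 = {0, 1, 4, 5}  B2 = {0, 1, 4, 6}  B3 = {0, 1, 3, 4}  B4 = {0, 1, 2, 3}
Tree: B1–B2, B2–B3, B3–B4

Each bag holds 4 vertices, so the decomposition has width 3, which upper-bounds the treewidth. Conversely, {0, 1, 2, 3} is a clique of size 4, and the vertices of any clique must share a bag in every tree decomposition; so some bag has ≥ 4 vertices and tw(G) ≥ 3. Therefore the treewidth is 3.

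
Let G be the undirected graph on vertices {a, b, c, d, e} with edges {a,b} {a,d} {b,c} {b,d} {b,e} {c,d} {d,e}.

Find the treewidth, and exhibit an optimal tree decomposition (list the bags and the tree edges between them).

The largest bag has 3 vertices, giving width 2; this decomposition certifies tw(G) ≤ 2. For the lower bound, the 3 vertices {b, d, e} are pairwise adjacent, and any tree decomposition puts a clique entirely inside one bag — forcing width ≥ 2. Hence tw(G) = 2 exactly.

Treewidth 2.
One such decomposition:
Bags: B1 = {b, c, d}  B2 = {a, b, d}  B3 = {b, d, e}
Tree: B1–B2, B2–B3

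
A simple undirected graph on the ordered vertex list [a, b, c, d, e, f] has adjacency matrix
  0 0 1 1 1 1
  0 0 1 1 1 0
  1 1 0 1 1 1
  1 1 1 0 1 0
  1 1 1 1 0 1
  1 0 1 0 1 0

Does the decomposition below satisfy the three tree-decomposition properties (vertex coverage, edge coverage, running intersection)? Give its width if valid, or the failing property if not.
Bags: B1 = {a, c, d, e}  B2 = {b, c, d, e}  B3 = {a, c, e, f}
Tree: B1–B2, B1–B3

Checking the three conditions: (i) the bags cover all of {a, b, c, d, e, f}; (ii) for each edge, some bag contains both endpoints; (iii) the bags containing any fixed vertex form a subtree. All hold, so the decomposition is valid with width 4 − 1 = 3.

Yes; width 3.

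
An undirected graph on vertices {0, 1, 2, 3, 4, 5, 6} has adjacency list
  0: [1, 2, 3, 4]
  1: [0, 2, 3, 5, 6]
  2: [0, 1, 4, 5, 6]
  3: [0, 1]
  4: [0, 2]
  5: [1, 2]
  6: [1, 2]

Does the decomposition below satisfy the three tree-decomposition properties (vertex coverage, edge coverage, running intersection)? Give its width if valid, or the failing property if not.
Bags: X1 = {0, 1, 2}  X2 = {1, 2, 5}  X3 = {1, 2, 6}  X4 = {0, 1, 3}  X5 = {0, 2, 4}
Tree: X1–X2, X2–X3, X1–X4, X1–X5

Yes; width 2.

Vertex coverage: the bags together contain {0, 1, 2, 3, 4, 5, 6}, the full vertex set. Edge coverage: each edge of G has both endpoints in at least one bag. Running intersection: for every vertex, the bags containing it form a connected subtree. All three properties hold, so this is a valid tree decomposition of width max|bag| − 1 = 2, and hence tw(G) ≤ 2.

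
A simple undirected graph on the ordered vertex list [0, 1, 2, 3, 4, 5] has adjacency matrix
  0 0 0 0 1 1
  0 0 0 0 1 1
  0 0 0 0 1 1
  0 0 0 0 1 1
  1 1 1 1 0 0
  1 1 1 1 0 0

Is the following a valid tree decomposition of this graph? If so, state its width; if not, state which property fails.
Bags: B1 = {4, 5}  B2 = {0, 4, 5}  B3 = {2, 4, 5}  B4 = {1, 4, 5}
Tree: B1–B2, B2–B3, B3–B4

A tree decomposition must satisfy three properties: every vertex lies in some bag; for every edge, both endpoints lie together in some bag; and for every vertex, the bags containing it form a connected subtree. Here vertex 3 appears in no bag, so the decomposition is invalid.

No — vertex 3 appears in no bag.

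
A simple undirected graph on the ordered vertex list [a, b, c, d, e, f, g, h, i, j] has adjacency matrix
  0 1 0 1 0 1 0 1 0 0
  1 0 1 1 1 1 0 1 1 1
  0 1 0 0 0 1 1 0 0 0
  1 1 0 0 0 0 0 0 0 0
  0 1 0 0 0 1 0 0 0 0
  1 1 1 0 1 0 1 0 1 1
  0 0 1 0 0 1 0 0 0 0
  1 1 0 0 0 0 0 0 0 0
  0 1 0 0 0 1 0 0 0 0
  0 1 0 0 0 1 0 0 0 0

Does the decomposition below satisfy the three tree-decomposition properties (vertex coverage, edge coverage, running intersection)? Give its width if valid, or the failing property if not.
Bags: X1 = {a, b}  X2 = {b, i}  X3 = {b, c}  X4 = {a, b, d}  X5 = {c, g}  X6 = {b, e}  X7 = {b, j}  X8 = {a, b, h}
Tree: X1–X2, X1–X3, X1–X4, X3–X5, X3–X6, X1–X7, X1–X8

No — vertex f appears in no bag.

A tree decomposition must satisfy three properties: every vertex lies in some bag; for every edge, both endpoints lie together in some bag; and for every vertex, the bags containing it form a connected subtree. Here vertex f appears in no bag, so the decomposition is invalid.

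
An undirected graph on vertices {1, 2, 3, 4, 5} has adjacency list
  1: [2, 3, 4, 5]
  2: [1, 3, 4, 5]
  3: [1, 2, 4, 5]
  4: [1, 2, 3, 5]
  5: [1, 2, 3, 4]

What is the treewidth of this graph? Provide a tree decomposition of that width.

With just one bag of size 5, the width is 5 − 1 = 4, so tw(G) ≤ 4. Conversely, {1, 2, 3, 4, 5} is a clique of size 5, and the vertices of any clique must share a bag in every tree decomposition; so some bag has ≥ 5 vertices and tw(G) ≥ 4. Therefore the treewidth is 4.

Treewidth 4.
Bags: B1 = {1, 2, 3, 4, 5}
Tree: (single bag)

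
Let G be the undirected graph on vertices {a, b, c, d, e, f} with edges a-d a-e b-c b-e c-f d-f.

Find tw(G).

2

A width-2 tree decomposition is:
Bags: B1 = {a, d, f}  B2 = {a, e, f}  B3 = {b, e, f}  B4 = {b, c, f}
Tree: B1–B2, B2–B3, B3–B4
Each bag holds 3 vertices, so the decomposition has width 2, which upper-bounds the treewidth. For the lower bound, G contains the cycle f–d–a–e–b–c–f, so G is not a forest; only forests have treewidth ≤ 1, hence tw(G) ≥ 2. Hence tw(G) = 2 exactly.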